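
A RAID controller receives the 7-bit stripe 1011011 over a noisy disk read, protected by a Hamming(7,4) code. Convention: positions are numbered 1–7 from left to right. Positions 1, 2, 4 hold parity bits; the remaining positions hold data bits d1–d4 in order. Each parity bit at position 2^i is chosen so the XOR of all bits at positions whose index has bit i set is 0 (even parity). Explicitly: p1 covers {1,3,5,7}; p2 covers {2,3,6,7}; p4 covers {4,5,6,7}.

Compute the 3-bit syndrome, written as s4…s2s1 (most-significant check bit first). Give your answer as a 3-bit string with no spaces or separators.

s1 (pos 1,3,5,7): 1⊕1⊕0⊕1 = 1
s2 (pos 2,3,6,7): 0⊕1⊕1⊕1 = 1
s4 (pos 4,5,6,7): 1⊕0⊕1⊕1 = 1
Syndrome s4…s1 = 111 → error at position 7.

111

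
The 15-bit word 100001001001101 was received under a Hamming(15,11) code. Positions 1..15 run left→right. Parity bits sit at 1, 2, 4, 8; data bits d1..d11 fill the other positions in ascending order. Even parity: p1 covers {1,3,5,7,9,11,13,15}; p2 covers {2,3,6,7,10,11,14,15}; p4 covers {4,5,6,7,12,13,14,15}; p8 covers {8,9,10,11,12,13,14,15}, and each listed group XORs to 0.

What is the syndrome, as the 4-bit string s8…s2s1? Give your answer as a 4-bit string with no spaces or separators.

0000

s1 (pos 1,3,5,7,9,11,13,15): 1⊕0⊕0⊕0⊕1⊕0⊕1⊕1 = 0
s2 (pos 2,3,6,7,10,11,14,15): 0⊕0⊕1⊕0⊕0⊕0⊕0⊕1 = 0
s4 (pos 4,5,6,7,12,13,14,15): 0⊕0⊕1⊕0⊕1⊕1⊕0⊕1 = 0
s8 (pos 8,9,10,11,12,13,14,15): 0⊕1⊕0⊕0⊕1⊕1⊕0⊕1 = 0
Syndrome s8…s1 = 0000 → no error.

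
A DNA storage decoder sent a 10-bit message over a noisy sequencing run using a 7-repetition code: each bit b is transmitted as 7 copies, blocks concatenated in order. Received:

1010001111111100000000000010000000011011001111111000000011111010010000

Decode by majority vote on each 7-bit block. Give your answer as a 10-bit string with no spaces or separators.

0100011010

Block 1 (1010001): 3 ones → 0
Block 2 (1111111): 7 ones → 1
Block 3 (0000000): 0 ones → 0
Block 4 (0000010): 1 one → 0
Block 5 (0000000): 0 ones → 0
Block 6 (1101100): 4 ones → 1
Block 7 (1111111): 7 ones → 1
Block 8 (0000000): 0 ones → 0
Block 9 (1111101): 6 ones → 1
Block 10 (0010000): 1 one → 0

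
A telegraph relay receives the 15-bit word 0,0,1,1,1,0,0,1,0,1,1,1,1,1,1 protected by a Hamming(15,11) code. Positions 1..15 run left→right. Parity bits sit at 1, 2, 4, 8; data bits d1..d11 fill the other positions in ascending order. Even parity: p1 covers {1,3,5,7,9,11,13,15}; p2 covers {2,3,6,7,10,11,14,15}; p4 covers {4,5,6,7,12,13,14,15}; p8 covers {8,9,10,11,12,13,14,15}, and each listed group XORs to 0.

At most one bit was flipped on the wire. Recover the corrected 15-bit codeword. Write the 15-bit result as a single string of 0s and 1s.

001110010101111

s1 (pos 1,3,5,7,9,11,13,15): 0⊕1⊕1⊕0⊕0⊕1⊕1⊕1 = 1
s2 (pos 2,3,6,7,10,11,14,15): 0⊕1⊕0⊕0⊕1⊕1⊕1⊕1 = 1
s4 (pos 4,5,6,7,12,13,14,15): 1⊕1⊕0⊕0⊕1⊕1⊕1⊕1 = 0
s8 (pos 8,9,10,11,12,13,14,15): 1⊕0⊕1⊕1⊕1⊕1⊕1⊕1 = 1
Syndrome s8…s1 = 1011 → error at position 11.
Flip position 11: 001110010111111 → 001110010101111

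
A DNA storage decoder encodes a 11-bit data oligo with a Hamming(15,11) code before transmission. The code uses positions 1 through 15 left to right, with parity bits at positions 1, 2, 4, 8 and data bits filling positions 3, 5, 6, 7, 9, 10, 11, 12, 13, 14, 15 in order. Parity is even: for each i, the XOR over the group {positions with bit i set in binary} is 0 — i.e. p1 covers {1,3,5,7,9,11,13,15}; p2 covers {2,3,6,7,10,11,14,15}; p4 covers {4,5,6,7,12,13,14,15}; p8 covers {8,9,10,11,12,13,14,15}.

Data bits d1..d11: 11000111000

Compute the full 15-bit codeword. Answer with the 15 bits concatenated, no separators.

Place data at non-parity positions: p1 p2 1 p4 1 0 0 p8 0 1 1 1 0 0 0
p1 (pos 1,3,5,7,9,11,13,15): XOR of data positions = 1⊕1⊕0⊕0⊕1⊕0⊕0 = 1
p2 (pos 2,3,6,7,10,11,14,15): XOR of data positions = 1⊕0⊕0⊕1⊕1⊕0⊕0 = 1
p4 (pos 4,5,6,7,12,13,14,15): XOR of data positions = 1⊕0⊕0⊕1⊕0⊕0⊕0 = 0
p8 (pos 8,9,10,11,12,13,14,15): XOR of data positions = 0⊕1⊕1⊕1⊕0⊕0⊕0 = 1
Codeword: 111010010111000

111010010111000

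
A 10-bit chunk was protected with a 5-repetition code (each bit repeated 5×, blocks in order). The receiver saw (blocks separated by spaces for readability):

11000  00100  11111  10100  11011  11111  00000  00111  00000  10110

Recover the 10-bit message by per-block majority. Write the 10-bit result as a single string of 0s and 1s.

0010110101

Block 1 (11000): 2 ones → 0
Block 2 (00100): 1 one → 0
Block 3 (11111): 5 ones → 1
Block 4 (10100): 2 ones → 0
Block 5 (11011): 4 ones → 1
Block 6 (11111): 5 ones → 1
Block 7 (00000): 0 ones → 0
Block 8 (00111): 3 ones → 1
Block 9 (00000): 0 ones → 0
Block 10 (10110): 3 ones → 1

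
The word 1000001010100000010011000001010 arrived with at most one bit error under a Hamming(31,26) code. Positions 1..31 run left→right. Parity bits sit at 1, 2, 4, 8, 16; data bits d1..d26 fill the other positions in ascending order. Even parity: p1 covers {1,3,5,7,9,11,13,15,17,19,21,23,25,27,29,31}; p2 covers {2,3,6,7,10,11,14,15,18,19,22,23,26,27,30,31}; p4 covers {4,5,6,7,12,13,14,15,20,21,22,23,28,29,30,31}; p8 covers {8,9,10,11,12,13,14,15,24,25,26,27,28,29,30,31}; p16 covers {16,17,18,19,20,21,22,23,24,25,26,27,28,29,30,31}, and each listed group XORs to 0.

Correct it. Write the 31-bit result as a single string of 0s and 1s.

1000001010100000010011100001010

s1 (pos 1,3,5,7,9,11,13,15,17,19,21,23,25,27,29,31): 1⊕0⊕0⊕1⊕1⊕1⊕0⊕0⊕0⊕0⊕1⊕0⊕0⊕0⊕0⊕0 = 1
s2 (pos 2,3,6,7,10,11,14,15,18,19,22,23,26,27,30,31): 0⊕0⊕0⊕1⊕0⊕1⊕0⊕0⊕1⊕0⊕1⊕0⊕0⊕0⊕1⊕0 = 1
s4 (pos 4,5,6,7,12,13,14,15,20,21,22,23,28,29,30,31): 0⊕0⊕0⊕1⊕0⊕0⊕0⊕0⊕0⊕1⊕1⊕0⊕1⊕0⊕1⊕0 = 1
s8 (pos 8,9,10,11,12,13,14,15,24,25,26,27,28,29,30,31): 0⊕1⊕0⊕1⊕0⊕0⊕0⊕0⊕0⊕0⊕0⊕0⊕1⊕0⊕1⊕0 = 0
s16 (pos 16,17,18,19,20,21,22,23,24,25,26,27,28,29,30,31): 0⊕0⊕1⊕0⊕0⊕1⊕1⊕0⊕0⊕0⊕0⊕0⊕1⊕0⊕1⊕0 = 1
Syndrome s16…s1 = 10111 → error at position 23.
Flip position 23: 1000001010100000010011000001010 → 1000001010100000010011100001010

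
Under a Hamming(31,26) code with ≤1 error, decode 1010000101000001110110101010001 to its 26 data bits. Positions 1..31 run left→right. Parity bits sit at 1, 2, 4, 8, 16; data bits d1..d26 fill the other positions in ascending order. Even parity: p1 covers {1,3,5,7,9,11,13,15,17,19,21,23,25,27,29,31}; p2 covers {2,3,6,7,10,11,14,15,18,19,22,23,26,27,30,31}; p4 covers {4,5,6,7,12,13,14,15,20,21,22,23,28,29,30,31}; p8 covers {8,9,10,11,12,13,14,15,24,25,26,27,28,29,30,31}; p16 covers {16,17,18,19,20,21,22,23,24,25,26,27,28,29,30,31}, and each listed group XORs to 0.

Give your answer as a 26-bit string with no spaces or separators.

s1 (pos 1,3,5,7,9,11,13,15,17,19,21,23,25,27,29,31): 1⊕1⊕0⊕0⊕0⊕0⊕0⊕0⊕1⊕0⊕1⊕1⊕1⊕1⊕0⊕1 = 0
s2 (pos 2,3,6,7,10,11,14,15,18,19,22,23,26,27,30,31): 0⊕1⊕0⊕0⊕1⊕0⊕0⊕0⊕1⊕0⊕0⊕1⊕0⊕1⊕0⊕1 = 0
s4 (pos 4,5,6,7,12,13,14,15,20,21,22,23,28,29,30,31): 0⊕0⊕0⊕0⊕0⊕0⊕0⊕0⊕1⊕1⊕0⊕1⊕0⊕0⊕0⊕1 = 0
s8 (pos 8,9,10,11,12,13,14,15,24,25,26,27,28,29,30,31): 1⊕0⊕1⊕0⊕0⊕0⊕0⊕0⊕0⊕1⊕0⊕1⊕0⊕0⊕0⊕1 = 1
s16 (pos 16,17,18,19,20,21,22,23,24,25,26,27,28,29,30,31): 1⊕1⊕1⊕0⊕1⊕1⊕0⊕1⊕0⊕1⊕0⊕1⊕0⊕0⊕0⊕1 = 1
Syndrome s16…s1 = 11000 → error at position 24.
Flip position 24: 1010000101000001110110101010001 → 1010000101000001110110111010001
Read data bits from positions 3,5,6,7,9,10,11,12,13,14,15,17,18,19,20,21,22,23,24,25,26,27,28,29,30,31: 10000100000110110111010001

10000100000110110111010001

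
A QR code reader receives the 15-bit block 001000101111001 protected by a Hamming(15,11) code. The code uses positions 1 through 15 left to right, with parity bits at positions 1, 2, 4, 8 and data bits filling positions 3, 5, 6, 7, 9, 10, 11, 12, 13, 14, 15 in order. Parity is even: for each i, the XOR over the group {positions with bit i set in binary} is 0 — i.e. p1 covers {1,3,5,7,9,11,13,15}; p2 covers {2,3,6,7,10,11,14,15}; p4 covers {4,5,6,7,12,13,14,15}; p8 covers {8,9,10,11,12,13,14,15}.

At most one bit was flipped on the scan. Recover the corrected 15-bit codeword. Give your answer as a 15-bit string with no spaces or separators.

s1 (pos 1,3,5,7,9,11,13,15): 0⊕1⊕0⊕1⊕1⊕1⊕0⊕1 = 1
s2 (pos 2,3,6,7,10,11,14,15): 0⊕1⊕0⊕1⊕1⊕1⊕0⊕1 = 1
s4 (pos 4,5,6,7,12,13,14,15): 0⊕0⊕0⊕1⊕1⊕0⊕0⊕1 = 1
s8 (pos 8,9,10,11,12,13,14,15): 0⊕1⊕1⊕1⊕1⊕0⊕0⊕1 = 1
Syndrome s8…s1 = 1111 → error at position 15.
Flip position 15: 001000101111001 → 001000101111000

001000101111000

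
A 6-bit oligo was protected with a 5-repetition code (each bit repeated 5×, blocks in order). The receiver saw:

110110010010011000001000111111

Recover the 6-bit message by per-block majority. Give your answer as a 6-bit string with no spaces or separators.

Block 1 (11011): 4 ones → 1
Block 2 (00100): 1 one → 0
Block 3 (10011): 3 ones → 1
Block 4 (00000): 0 ones → 0
Block 5 (10001): 2 ones → 0
Block 6 (11111): 5 ones → 1

101001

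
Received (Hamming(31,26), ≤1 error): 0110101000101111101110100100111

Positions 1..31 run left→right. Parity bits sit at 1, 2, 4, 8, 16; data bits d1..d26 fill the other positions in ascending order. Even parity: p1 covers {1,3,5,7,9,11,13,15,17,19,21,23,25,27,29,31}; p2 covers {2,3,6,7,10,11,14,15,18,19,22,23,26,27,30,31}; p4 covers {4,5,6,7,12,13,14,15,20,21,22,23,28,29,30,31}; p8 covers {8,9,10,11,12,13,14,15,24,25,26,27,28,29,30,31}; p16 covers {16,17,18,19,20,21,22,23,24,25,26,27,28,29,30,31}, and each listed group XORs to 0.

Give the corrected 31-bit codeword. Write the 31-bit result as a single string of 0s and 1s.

s1 (pos 1,3,5,7,9,11,13,15,17,19,21,23,25,27,29,31): 0⊕1⊕1⊕1⊕0⊕1⊕1⊕1⊕1⊕1⊕1⊕1⊕0⊕0⊕1⊕1 = 0
s2 (pos 2,3,6,7,10,11,14,15,18,19,22,23,26,27,30,31): 1⊕1⊕0⊕1⊕0⊕1⊕1⊕1⊕0⊕1⊕0⊕1⊕1⊕0⊕1⊕1 = 1
s4 (pos 4,5,6,7,12,13,14,15,20,21,22,23,28,29,30,31): 0⊕1⊕0⊕1⊕0⊕1⊕1⊕1⊕1⊕1⊕0⊕1⊕0⊕1⊕1⊕1 = 1
s8 (pos 8,9,10,11,12,13,14,15,24,25,26,27,28,29,30,31): 0⊕0⊕0⊕1⊕0⊕1⊕1⊕1⊕0⊕0⊕1⊕0⊕0⊕1⊕1⊕1 = 0
s16 (pos 16,17,18,19,20,21,22,23,24,25,26,27,28,29,30,31): 1⊕1⊕0⊕1⊕1⊕1⊕0⊕1⊕0⊕0⊕1⊕0⊕0⊕1⊕1⊕1 = 0
Syndrome s16…s1 = 00110 → error at position 6.
Flip position 6: 0110101000101111101110100100111 → 0110111000101111101110100100111

0110111000101111101110100100111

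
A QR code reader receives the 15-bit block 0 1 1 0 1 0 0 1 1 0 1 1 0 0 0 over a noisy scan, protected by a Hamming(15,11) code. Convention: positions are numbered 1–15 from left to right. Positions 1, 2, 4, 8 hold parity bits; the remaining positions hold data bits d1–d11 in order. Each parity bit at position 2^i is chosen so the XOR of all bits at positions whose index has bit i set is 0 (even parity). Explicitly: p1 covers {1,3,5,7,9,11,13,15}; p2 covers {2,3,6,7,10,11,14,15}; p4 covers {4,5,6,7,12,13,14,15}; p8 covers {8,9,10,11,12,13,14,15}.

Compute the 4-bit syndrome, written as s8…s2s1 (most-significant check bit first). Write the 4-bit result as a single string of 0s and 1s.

s1 (pos 1,3,5,7,9,11,13,15): 0⊕1⊕1⊕0⊕1⊕1⊕0⊕0 = 0
s2 (pos 2,3,6,7,10,11,14,15): 1⊕1⊕0⊕0⊕0⊕1⊕0⊕0 = 1
s4 (pos 4,5,6,7,12,13,14,15): 0⊕1⊕0⊕0⊕1⊕0⊕0⊕0 = 0
s8 (pos 8,9,10,11,12,13,14,15): 1⊕1⊕0⊕1⊕1⊕0⊕0⊕0 = 0
Syndrome s8…s1 = 0010 → error at position 2.

0010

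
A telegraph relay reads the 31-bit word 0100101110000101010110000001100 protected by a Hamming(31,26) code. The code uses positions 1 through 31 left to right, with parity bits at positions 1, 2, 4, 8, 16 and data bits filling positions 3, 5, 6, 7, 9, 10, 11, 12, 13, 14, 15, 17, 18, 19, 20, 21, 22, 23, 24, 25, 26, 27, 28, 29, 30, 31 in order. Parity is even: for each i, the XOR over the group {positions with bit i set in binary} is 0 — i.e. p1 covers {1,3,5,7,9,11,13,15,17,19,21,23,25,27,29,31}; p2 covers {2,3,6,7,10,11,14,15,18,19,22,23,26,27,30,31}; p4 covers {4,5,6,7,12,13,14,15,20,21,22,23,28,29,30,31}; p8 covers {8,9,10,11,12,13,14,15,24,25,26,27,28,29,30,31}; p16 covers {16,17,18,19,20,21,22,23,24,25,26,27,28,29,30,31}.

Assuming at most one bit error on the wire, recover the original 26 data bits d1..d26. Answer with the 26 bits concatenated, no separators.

s1 (pos 1,3,5,7,9,11,13,15,17,19,21,23,25,27,29,31): 0⊕0⊕1⊕1⊕1⊕0⊕0⊕0⊕0⊕0⊕1⊕0⊕0⊕0⊕1⊕0 = 1
s2 (pos 2,3,6,7,10,11,14,15,18,19,22,23,26,27,30,31): 1⊕0⊕0⊕1⊕0⊕0⊕1⊕0⊕1⊕0⊕0⊕0⊕0⊕0⊕0⊕0 = 0
s4 (pos 4,5,6,7,12,13,14,15,20,21,22,23,28,29,30,31): 0⊕1⊕0⊕1⊕0⊕0⊕1⊕0⊕1⊕1⊕0⊕0⊕1⊕1⊕0⊕0 = 1
s8 (pos 8,9,10,11,12,13,14,15,24,25,26,27,28,29,30,31): 1⊕1⊕0⊕0⊕0⊕0⊕1⊕0⊕0⊕0⊕0⊕0⊕1⊕1⊕0⊕0 = 1
s16 (pos 16,17,18,19,20,21,22,23,24,25,26,27,28,29,30,31): 1⊕0⊕1⊕0⊕1⊕1⊕0⊕0⊕0⊕0⊕0⊕0⊕1⊕1⊕0⊕0 = 0
Syndrome s16…s1 = 01101 → error at position 13.
Flip position 13: 0100101110000101010110000001100 → 0100101110001101010110000001100
Read data bits from positions 3,5,6,7,9,10,11,12,13,14,15,17,18,19,20,21,22,23,24,25,26,27,28,29,30,31: 01011000110010110000001100

01011000110010110000001100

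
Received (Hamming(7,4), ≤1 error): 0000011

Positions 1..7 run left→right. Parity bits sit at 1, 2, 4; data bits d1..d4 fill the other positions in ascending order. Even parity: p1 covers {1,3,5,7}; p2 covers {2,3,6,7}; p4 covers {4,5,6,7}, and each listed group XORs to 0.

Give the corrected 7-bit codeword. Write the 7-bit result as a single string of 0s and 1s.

s1 (pos 1,3,5,7): 0⊕0⊕0⊕1 = 1
s2 (pos 2,3,6,7): 0⊕0⊕1⊕1 = 0
s4 (pos 4,5,6,7): 0⊕0⊕1⊕1 = 0
Syndrome s4…s1 = 001 → error at position 1.
Flip position 1: 0000011 → 1000011

1000011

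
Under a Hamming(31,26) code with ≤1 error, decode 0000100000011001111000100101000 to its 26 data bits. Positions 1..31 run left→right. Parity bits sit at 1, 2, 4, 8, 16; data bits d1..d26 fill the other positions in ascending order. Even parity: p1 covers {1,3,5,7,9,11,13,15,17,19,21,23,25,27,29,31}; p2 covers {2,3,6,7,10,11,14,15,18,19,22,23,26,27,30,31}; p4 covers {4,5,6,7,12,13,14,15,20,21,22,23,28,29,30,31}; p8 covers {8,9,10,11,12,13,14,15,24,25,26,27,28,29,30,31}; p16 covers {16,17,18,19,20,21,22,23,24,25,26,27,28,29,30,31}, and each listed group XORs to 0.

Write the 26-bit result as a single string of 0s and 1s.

s1 (pos 1,3,5,7,9,11,13,15,17,19,21,23,25,27,29,31): 0⊕0⊕1⊕0⊕0⊕0⊕1⊕0⊕1⊕1⊕0⊕1⊕0⊕0⊕0⊕0 = 1
s2 (pos 2,3,6,7,10,11,14,15,18,19,22,23,26,27,30,31): 0⊕0⊕0⊕0⊕0⊕0⊕0⊕0⊕1⊕1⊕0⊕1⊕1⊕0⊕0⊕0 = 0
s4 (pos 4,5,6,7,12,13,14,15,20,21,22,23,28,29,30,31): 0⊕1⊕0⊕0⊕1⊕1⊕0⊕0⊕0⊕0⊕0⊕1⊕1⊕0⊕0⊕0 = 1
s8 (pos 8,9,10,11,12,13,14,15,24,25,26,27,28,29,30,31): 0⊕0⊕0⊕0⊕1⊕1⊕0⊕0⊕0⊕0⊕1⊕0⊕1⊕0⊕0⊕0 = 0
s16 (pos 16,17,18,19,20,21,22,23,24,25,26,27,28,29,30,31): 1⊕1⊕1⊕1⊕0⊕0⊕0⊕1⊕0⊕0⊕1⊕0⊕1⊕0⊕0⊕0 = 1
Syndrome s16…s1 = 10101 → error at position 21.
Flip position 21: 0000100000011001111000100101000 → 0000100000011001111010100101000
Read data bits from positions 3,5,6,7,9,10,11,12,13,14,15,17,18,19,20,21,22,23,24,25,26,27,28,29,30,31: 01000001100111010100101000

01000001100111010100101000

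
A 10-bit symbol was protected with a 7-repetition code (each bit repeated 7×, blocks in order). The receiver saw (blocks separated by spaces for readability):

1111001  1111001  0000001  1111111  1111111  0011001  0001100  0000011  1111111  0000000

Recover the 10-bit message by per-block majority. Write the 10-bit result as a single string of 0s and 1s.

Block 1 (1111001): 5 ones → 1
Block 2 (1111001): 5 ones → 1
Block 3 (0000001): 1 one → 0
Block 4 (1111111): 7 ones → 1
Block 5 (1111111): 7 ones → 1
Block 6 (0011001): 3 ones → 0
Block 7 (0001100): 2 ones → 0
Block 8 (0000011): 2 ones → 0
Block 9 (1111111): 7 ones → 1
Block 10 (0000000): 0 ones → 0

1101100010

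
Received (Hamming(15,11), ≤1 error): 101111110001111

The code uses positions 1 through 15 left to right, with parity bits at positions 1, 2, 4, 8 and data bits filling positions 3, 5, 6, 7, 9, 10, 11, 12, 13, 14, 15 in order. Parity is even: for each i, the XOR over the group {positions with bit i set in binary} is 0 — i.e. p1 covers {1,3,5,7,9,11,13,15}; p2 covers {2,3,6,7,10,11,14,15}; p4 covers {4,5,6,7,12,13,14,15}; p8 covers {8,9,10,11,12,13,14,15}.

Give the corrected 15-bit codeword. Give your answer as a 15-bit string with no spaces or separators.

101111110101111

s1 (pos 1,3,5,7,9,11,13,15): 1⊕1⊕1⊕1⊕0⊕0⊕1⊕1 = 0
s2 (pos 2,3,6,7,10,11,14,15): 0⊕1⊕1⊕1⊕0⊕0⊕1⊕1 = 1
s4 (pos 4,5,6,7,12,13,14,15): 1⊕1⊕1⊕1⊕1⊕1⊕1⊕1 = 0
s8 (pos 8,9,10,11,12,13,14,15): 1⊕0⊕0⊕0⊕1⊕1⊕1⊕1 = 1
Syndrome s8…s1 = 1010 → error at position 10.
Flip position 10: 101111110001111 → 101111110101111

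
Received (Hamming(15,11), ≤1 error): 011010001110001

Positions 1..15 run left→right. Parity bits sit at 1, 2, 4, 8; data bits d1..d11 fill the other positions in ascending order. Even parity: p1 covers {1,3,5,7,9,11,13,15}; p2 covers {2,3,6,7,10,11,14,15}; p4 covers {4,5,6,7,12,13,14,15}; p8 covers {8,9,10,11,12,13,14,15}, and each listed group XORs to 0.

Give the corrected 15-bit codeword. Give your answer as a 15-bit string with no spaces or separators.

s1 (pos 1,3,5,7,9,11,13,15): 0⊕1⊕1⊕0⊕1⊕1⊕0⊕1 = 1
s2 (pos 2,3,6,7,10,11,14,15): 1⊕1⊕0⊕0⊕1⊕1⊕0⊕1 = 1
s4 (pos 4,5,6,7,12,13,14,15): 0⊕1⊕0⊕0⊕0⊕0⊕0⊕1 = 0
s8 (pos 8,9,10,11,12,13,14,15): 0⊕1⊕1⊕1⊕0⊕0⊕0⊕1 = 0
Syndrome s8…s1 = 0011 → error at position 3.
Flip position 3: 011010001110001 → 010010001110001

010010001110001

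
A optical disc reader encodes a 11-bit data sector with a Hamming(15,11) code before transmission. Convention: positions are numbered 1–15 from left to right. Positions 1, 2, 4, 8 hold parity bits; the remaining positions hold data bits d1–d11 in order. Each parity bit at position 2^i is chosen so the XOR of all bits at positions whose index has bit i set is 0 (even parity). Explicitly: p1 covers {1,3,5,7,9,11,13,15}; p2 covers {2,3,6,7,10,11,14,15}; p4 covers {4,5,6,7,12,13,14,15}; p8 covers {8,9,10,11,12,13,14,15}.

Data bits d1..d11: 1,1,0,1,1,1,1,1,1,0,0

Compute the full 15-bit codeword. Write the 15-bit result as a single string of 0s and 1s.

Place data at non-parity positions: p1 p2 1 p4 1 0 1 p8 1 1 1 1 1 0 0
p1 (pos 1,3,5,7,9,11,13,15): XOR of data positions = 1⊕1⊕1⊕1⊕1⊕1⊕0 = 0
p2 (pos 2,3,6,7,10,11,14,15): XOR of data positions = 1⊕0⊕1⊕1⊕1⊕0⊕0 = 0
p4 (pos 4,5,6,7,12,13,14,15): XOR of data positions = 1⊕0⊕1⊕1⊕1⊕0⊕0 = 0
p8 (pos 8,9,10,11,12,13,14,15): XOR of data positions = 1⊕1⊕1⊕1⊕1⊕0⊕0 = 1
Codeword: 001010111111100

001010111111100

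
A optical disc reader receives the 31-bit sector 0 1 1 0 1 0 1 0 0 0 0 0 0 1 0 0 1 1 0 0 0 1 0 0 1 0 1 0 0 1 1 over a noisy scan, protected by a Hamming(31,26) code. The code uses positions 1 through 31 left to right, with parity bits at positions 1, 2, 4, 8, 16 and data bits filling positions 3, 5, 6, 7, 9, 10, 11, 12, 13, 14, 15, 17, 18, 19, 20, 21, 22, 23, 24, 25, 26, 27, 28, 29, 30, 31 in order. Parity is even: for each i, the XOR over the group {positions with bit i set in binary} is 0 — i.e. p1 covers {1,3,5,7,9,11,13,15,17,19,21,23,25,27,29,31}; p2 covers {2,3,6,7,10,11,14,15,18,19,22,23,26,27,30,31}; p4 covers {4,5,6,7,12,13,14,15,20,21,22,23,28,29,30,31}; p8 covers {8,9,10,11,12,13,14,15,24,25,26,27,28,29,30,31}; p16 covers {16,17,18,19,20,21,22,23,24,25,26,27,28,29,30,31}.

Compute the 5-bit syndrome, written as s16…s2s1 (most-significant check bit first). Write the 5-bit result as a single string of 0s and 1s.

11011

s1 (pos 1,3,5,7,9,11,13,15,17,19,21,23,25,27,29,31): 0⊕1⊕1⊕1⊕0⊕0⊕0⊕0⊕1⊕0⊕0⊕0⊕1⊕1⊕0⊕1 = 1
s2 (pos 2,3,6,7,10,11,14,15,18,19,22,23,26,27,30,31): 1⊕1⊕0⊕1⊕0⊕0⊕1⊕0⊕1⊕0⊕1⊕0⊕0⊕1⊕1⊕1 = 1
s4 (pos 4,5,6,7,12,13,14,15,20,21,22,23,28,29,30,31): 0⊕1⊕0⊕1⊕0⊕0⊕1⊕0⊕0⊕0⊕1⊕0⊕0⊕0⊕1⊕1 = 0
s8 (pos 8,9,10,11,12,13,14,15,24,25,26,27,28,29,30,31): 0⊕0⊕0⊕0⊕0⊕0⊕1⊕0⊕0⊕1⊕0⊕1⊕0⊕0⊕1⊕1 = 1
s16 (pos 16,17,18,19,20,21,22,23,24,25,26,27,28,29,30,31): 0⊕1⊕1⊕0⊕0⊕0⊕1⊕0⊕0⊕1⊕0⊕1⊕0⊕0⊕1⊕1 = 1
Syndrome s16…s1 = 11011 → error at position 27.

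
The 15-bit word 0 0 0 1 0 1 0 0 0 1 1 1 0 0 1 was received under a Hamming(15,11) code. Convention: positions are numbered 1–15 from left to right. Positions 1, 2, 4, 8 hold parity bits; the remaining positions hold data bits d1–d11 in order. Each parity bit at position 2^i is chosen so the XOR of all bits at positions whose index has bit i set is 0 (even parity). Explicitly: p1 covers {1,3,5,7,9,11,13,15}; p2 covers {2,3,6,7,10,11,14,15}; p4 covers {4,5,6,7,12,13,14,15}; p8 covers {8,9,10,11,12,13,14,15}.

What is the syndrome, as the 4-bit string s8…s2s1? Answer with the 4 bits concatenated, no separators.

s1 (pos 1,3,5,7,9,11,13,15): 0⊕0⊕0⊕0⊕0⊕1⊕0⊕1 = 0
s2 (pos 2,3,6,7,10,11,14,15): 0⊕0⊕1⊕0⊕1⊕1⊕0⊕1 = 0
s4 (pos 4,5,6,7,12,13,14,15): 1⊕0⊕1⊕0⊕1⊕0⊕0⊕1 = 0
s8 (pos 8,9,10,11,12,13,14,15): 0⊕0⊕1⊕1⊕1⊕0⊕0⊕1 = 0
Syndrome s8…s1 = 0000 → no error.

0000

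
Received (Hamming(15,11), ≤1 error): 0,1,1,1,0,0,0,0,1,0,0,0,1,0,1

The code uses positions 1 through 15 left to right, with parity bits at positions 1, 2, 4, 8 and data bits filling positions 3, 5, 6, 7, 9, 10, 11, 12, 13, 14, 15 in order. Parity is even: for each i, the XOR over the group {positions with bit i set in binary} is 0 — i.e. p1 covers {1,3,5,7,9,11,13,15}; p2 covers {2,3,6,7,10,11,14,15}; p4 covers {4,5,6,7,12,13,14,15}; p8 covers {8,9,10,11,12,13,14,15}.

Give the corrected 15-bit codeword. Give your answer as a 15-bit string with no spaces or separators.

s1 (pos 1,3,5,7,9,11,13,15): 0⊕1⊕0⊕0⊕1⊕0⊕1⊕1 = 0
s2 (pos 2,3,6,7,10,11,14,15): 1⊕1⊕0⊕0⊕0⊕0⊕0⊕1 = 1
s4 (pos 4,5,6,7,12,13,14,15): 1⊕0⊕0⊕0⊕0⊕1⊕0⊕1 = 1
s8 (pos 8,9,10,11,12,13,14,15): 0⊕1⊕0⊕0⊕0⊕1⊕0⊕1 = 1
Syndrome s8…s1 = 1110 → error at position 14.
Flip position 14: 011100001000101 → 011100001000111

011100001000111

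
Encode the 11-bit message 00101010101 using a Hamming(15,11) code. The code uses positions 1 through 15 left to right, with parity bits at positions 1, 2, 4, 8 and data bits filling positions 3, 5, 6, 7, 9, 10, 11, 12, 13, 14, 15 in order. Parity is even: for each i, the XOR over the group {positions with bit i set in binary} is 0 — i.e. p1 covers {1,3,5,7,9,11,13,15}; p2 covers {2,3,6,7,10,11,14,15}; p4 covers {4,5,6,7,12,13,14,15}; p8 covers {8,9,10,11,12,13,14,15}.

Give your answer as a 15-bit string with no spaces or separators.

Place data at non-parity positions: p1 p2 0 p4 0 1 0 p8 1 0 1 0 1 0 1
p1 (pos 1,3,5,7,9,11,13,15): XOR of data positions = 0⊕0⊕0⊕1⊕1⊕1⊕1 = 0
p2 (pos 2,3,6,7,10,11,14,15): XOR of data positions = 0⊕1⊕0⊕0⊕1⊕0⊕1 = 1
p4 (pos 4,5,6,7,12,13,14,15): XOR of data positions = 0⊕1⊕0⊕0⊕1⊕0⊕1 = 1
p8 (pos 8,9,10,11,12,13,14,15): XOR of data positions = 1⊕0⊕1⊕0⊕1⊕0⊕1 = 0
Codeword: 010101001010101

010101001010101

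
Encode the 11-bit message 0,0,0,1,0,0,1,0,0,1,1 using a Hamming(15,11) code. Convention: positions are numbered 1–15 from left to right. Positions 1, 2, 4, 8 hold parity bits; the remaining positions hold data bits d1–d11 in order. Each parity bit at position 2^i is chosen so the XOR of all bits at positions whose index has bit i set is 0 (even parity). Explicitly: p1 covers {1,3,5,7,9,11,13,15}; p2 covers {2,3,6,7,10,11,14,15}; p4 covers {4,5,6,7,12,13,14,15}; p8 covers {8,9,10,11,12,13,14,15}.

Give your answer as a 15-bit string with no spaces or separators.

Place data at non-parity positions: p1 p2 0 p4 0 0 1 p8 0 0 1 0 0 1 1
p1 (pos 1,3,5,7,9,11,13,15): XOR of data positions = 0⊕0⊕1⊕0⊕1⊕0⊕1 = 1
p2 (pos 2,3,6,7,10,11,14,15): XOR of data positions = 0⊕0⊕1⊕0⊕1⊕1⊕1 = 0
p4 (pos 4,5,6,7,12,13,14,15): XOR of data positions = 0⊕0⊕1⊕0⊕0⊕1⊕1 = 1
p8 (pos 8,9,10,11,12,13,14,15): XOR of data positions = 0⊕0⊕1⊕0⊕0⊕1⊕1 = 1
Codeword: 100100110010011

100100110010011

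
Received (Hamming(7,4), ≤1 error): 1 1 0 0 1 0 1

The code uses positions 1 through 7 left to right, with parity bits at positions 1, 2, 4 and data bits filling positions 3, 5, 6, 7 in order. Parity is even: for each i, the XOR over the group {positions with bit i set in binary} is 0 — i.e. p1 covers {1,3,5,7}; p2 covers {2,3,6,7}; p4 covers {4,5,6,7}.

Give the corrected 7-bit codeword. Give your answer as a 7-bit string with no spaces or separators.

s1 (pos 1,3,5,7): 1⊕0⊕1⊕1 = 1
s2 (pos 2,3,6,7): 1⊕0⊕0⊕1 = 0
s4 (pos 4,5,6,7): 0⊕1⊕0⊕1 = 0
Syndrome s4…s1 = 001 → error at position 1.
Flip position 1: 1100101 → 0100101

0100101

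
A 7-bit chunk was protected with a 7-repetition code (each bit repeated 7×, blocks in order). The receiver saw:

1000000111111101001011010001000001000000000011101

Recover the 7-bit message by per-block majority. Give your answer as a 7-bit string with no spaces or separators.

Block 1 (1000000): 1 one → 0
Block 2 (1111111): 7 ones → 1
Block 3 (0100101): 3 ones → 0
Block 4 (1010001): 3 ones → 0
Block 5 (0000010): 1 one → 0
Block 6 (0000000): 0 ones → 0
Block 7 (0011101): 4 ones → 1

0100001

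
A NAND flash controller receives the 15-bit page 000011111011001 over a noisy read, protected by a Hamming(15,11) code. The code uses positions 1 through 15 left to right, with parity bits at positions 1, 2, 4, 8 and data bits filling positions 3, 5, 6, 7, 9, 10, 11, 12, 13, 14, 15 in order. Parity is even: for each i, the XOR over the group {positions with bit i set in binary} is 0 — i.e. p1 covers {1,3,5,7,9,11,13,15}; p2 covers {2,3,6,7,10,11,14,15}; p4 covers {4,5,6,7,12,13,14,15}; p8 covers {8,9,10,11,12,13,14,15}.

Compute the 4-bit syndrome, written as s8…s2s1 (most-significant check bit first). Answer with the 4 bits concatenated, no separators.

s1 (pos 1,3,5,7,9,11,13,15): 0⊕0⊕1⊕1⊕1⊕1⊕0⊕1 = 1
s2 (pos 2,3,6,7,10,11,14,15): 0⊕0⊕1⊕1⊕0⊕1⊕0⊕1 = 0
s4 (pos 4,5,6,7,12,13,14,15): 0⊕1⊕1⊕1⊕1⊕0⊕0⊕1 = 1
s8 (pos 8,9,10,11,12,13,14,15): 1⊕1⊕0⊕1⊕1⊕0⊕0⊕1 = 1
Syndrome s8…s1 = 1101 → error at position 13.

1101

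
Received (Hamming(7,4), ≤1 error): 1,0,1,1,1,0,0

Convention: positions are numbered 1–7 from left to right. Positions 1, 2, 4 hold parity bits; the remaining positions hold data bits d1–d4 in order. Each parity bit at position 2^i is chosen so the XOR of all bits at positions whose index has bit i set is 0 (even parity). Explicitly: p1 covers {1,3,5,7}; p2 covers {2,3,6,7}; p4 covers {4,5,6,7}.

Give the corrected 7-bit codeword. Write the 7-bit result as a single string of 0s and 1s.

1001100

s1 (pos 1,3,5,7): 1⊕1⊕1⊕0 = 1
s2 (pos 2,3,6,7): 0⊕1⊕0⊕0 = 1
s4 (pos 4,5,6,7): 1⊕1⊕0⊕0 = 0
Syndrome s4…s1 = 011 → error at position 3.
Flip position 3: 1011100 → 1001100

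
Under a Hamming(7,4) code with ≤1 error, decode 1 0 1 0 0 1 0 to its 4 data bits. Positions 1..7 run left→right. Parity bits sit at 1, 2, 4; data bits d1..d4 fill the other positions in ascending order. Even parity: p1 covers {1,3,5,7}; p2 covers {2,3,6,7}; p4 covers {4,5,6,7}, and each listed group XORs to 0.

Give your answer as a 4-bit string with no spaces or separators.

s1 (pos 1,3,5,7): 1⊕1⊕0⊕0 = 0
s2 (pos 2,3,6,7): 0⊕1⊕1⊕0 = 0
s4 (pos 4,5,6,7): 0⊕0⊕1⊕0 = 1
Syndrome s4…s1 = 100 → error at position 4.
Flip position 4: 1010010 → 1011010
Read data bits from positions 3,5,6,7: 1010

1010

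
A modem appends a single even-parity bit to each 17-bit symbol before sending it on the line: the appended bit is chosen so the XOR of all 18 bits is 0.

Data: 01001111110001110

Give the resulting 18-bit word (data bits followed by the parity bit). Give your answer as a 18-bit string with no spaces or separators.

XOR of the 17 data bits: 0⊕1⊕0⊕0⊕1⊕1⊕1⊕1⊕1⊕1⊕0⊕0⊕0⊕1⊕1⊕1⊕0 = 0
Parity bit = 0 (so all 18 bits XOR to 0).

010011111100011100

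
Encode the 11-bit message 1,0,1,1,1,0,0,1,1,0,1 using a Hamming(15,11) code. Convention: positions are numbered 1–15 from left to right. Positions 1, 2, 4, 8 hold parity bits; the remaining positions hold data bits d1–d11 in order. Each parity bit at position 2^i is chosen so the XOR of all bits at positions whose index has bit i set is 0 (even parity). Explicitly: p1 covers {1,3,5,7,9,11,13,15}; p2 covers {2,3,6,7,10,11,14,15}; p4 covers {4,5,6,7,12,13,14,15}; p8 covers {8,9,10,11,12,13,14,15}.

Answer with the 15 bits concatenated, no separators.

Place data at non-parity positions: p1 p2 1 p4 0 1 1 p8 1 0 0 1 1 0 1
p1 (pos 1,3,5,7,9,11,13,15): XOR of data positions = 1⊕0⊕1⊕1⊕0⊕1⊕1 = 1
p2 (pos 2,3,6,7,10,11,14,15): XOR of data positions = 1⊕1⊕1⊕0⊕0⊕0⊕1 = 0
p4 (pos 4,5,6,7,12,13,14,15): XOR of data positions = 0⊕1⊕1⊕1⊕1⊕0⊕1 = 1
p8 (pos 8,9,10,11,12,13,14,15): XOR of data positions = 1⊕0⊕0⊕1⊕1⊕0⊕1 = 0
Codeword: 101101101001101

101101101001101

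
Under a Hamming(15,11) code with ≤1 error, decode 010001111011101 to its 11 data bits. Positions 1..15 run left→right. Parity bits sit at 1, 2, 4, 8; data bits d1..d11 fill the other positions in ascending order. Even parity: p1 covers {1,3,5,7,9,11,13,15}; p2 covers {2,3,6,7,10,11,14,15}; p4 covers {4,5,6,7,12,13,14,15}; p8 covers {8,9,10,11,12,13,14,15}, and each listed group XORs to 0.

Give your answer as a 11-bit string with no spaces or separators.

00101011101

s1 (pos 1,3,5,7,9,11,13,15): 0⊕0⊕0⊕1⊕1⊕1⊕1⊕1 = 1
s2 (pos 2,3,6,7,10,11,14,15): 1⊕0⊕1⊕1⊕0⊕1⊕0⊕1 = 1
s4 (pos 4,5,6,7,12,13,14,15): 0⊕0⊕1⊕1⊕1⊕1⊕0⊕1 = 1
s8 (pos 8,9,10,11,12,13,14,15): 1⊕1⊕0⊕1⊕1⊕1⊕0⊕1 = 0
Syndrome s8…s1 = 0111 → error at position 7.
Flip position 7: 010001111011101 → 010001011011101
Read data bits from positions 3,5,6,7,9,10,11,12,13,14,15: 00101011101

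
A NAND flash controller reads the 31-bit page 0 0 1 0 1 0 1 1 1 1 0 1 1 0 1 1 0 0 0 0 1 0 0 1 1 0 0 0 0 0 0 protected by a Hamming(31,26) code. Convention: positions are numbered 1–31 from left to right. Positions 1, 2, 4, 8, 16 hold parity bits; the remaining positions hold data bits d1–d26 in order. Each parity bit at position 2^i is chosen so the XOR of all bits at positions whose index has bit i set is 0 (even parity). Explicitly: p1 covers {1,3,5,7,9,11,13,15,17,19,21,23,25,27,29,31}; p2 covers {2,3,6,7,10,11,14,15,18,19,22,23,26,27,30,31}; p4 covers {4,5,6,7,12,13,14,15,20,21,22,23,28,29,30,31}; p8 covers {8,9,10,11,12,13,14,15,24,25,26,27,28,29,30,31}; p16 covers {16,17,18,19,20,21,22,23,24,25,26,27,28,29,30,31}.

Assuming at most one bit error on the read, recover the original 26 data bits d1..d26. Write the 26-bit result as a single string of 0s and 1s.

s1 (pos 1,3,5,7,9,11,13,15,17,19,21,23,25,27,29,31): 0⊕1⊕1⊕1⊕1⊕0⊕1⊕1⊕0⊕0⊕1⊕0⊕1⊕0⊕0⊕0 = 0
s2 (pos 2,3,6,7,10,11,14,15,18,19,22,23,26,27,30,31): 0⊕1⊕0⊕1⊕1⊕0⊕0⊕1⊕0⊕0⊕0⊕0⊕0⊕0⊕0⊕0 = 0
s4 (pos 4,5,6,7,12,13,14,15,20,21,22,23,28,29,30,31): 0⊕1⊕0⊕1⊕1⊕1⊕0⊕1⊕0⊕1⊕0⊕0⊕0⊕0⊕0⊕0 = 0
s8 (pos 8,9,10,11,12,13,14,15,24,25,26,27,28,29,30,31): 1⊕1⊕1⊕0⊕1⊕1⊕0⊕1⊕1⊕1⊕0⊕0⊕0⊕0⊕0⊕0 = 0
s16 (pos 16,17,18,19,20,21,22,23,24,25,26,27,28,29,30,31): 1⊕0⊕0⊕0⊕0⊕1⊕0⊕0⊕1⊕1⊕0⊕0⊕0⊕0⊕0⊕0 = 0
Syndrome s16…s1 = 00000 → no error.
Read data bits from positions 3,5,6,7,9,10,11,12,13,14,15,17,18,19,20,21,22,23,24,25,26,27,28,29,30,31: 11011101101000010011000000

11011101101000010011000000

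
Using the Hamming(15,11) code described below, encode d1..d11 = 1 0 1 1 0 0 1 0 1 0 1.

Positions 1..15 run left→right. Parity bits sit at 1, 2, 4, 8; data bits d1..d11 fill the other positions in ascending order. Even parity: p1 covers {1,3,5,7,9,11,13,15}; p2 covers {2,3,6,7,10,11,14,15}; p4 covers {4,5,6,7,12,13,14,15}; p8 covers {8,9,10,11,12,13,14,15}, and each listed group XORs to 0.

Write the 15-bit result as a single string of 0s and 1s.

111001110010101

Place data at non-parity positions: p1 p2 1 p4 0 1 1 p8 0 0 1 0 1 0 1
p1 (pos 1,3,5,7,9,11,13,15): XOR of data positions = 1⊕0⊕1⊕0⊕1⊕1⊕1 = 1
p2 (pos 2,3,6,7,10,11,14,15): XOR of data positions = 1⊕1⊕1⊕0⊕1⊕0⊕1 = 1
p4 (pos 4,5,6,7,12,13,14,15): XOR of data positions = 0⊕1⊕1⊕0⊕1⊕0⊕1 = 0
p8 (pos 8,9,10,11,12,13,14,15): XOR of data positions = 0⊕0⊕1⊕0⊕1⊕0⊕1 = 1
Codeword: 111001110010101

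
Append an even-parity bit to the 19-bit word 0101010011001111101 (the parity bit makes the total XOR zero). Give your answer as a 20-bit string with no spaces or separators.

XOR of the 19 data bits: 0⊕1⊕0⊕1⊕0⊕1⊕0⊕0⊕1⊕1⊕0⊕0⊕1⊕1⊕1⊕1⊕1⊕0⊕1 = 1
Parity bit = 1 (so all 20 bits XOR to 0).

01010100110011111011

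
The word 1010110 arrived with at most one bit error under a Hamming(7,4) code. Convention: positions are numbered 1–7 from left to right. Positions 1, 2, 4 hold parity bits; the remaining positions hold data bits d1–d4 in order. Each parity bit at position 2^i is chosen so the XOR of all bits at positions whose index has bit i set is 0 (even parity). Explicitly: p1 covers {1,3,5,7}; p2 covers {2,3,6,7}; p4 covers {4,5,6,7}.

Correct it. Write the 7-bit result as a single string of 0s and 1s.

0010110

s1 (pos 1,3,5,7): 1⊕1⊕1⊕0 = 1
s2 (pos 2,3,6,7): 0⊕1⊕1⊕0 = 0
s4 (pos 4,5,6,7): 0⊕1⊕1⊕0 = 0
Syndrome s4…s1 = 001 → error at position 1.
Flip position 1: 1010110 → 0010110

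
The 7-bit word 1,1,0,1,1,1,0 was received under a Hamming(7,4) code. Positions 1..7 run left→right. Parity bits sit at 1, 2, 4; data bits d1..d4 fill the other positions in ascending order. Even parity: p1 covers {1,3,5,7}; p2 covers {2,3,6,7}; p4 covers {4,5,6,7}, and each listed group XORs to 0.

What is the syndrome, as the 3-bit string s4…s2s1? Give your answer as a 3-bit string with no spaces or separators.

s1 (pos 1,3,5,7): 1⊕0⊕1⊕0 = 0
s2 (pos 2,3,6,7): 1⊕0⊕1⊕0 = 0
s4 (pos 4,5,6,7): 1⊕1⊕1⊕0 = 1
Syndrome s4…s1 = 100 → error at position 4.

100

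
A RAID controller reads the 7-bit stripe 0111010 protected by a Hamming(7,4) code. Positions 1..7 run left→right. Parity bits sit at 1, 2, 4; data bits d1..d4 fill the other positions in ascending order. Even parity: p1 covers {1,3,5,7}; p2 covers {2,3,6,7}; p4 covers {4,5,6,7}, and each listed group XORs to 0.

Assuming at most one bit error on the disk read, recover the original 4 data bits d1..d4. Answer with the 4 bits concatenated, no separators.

0010

s1 (pos 1,3,5,7): 0⊕1⊕0⊕0 = 1
s2 (pos 2,3,6,7): 1⊕1⊕1⊕0 = 1
s4 (pos 4,5,6,7): 1⊕0⊕1⊕0 = 0
Syndrome s4…s1 = 011 → error at position 3.
Flip position 3: 0111010 → 0101010
Read data bits from positions 3,5,6,7: 0010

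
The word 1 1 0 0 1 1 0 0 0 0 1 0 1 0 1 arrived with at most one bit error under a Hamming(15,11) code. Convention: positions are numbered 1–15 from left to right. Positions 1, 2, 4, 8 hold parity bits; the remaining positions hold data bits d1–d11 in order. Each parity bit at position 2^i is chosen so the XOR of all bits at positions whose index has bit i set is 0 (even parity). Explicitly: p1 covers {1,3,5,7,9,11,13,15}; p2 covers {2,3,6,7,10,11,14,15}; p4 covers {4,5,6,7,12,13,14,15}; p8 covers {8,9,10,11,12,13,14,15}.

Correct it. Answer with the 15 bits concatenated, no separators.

s1 (pos 1,3,5,7,9,11,13,15): 1⊕0⊕1⊕0⊕0⊕1⊕1⊕1 = 1
s2 (pos 2,3,6,7,10,11,14,15): 1⊕0⊕1⊕0⊕0⊕1⊕0⊕1 = 0
s4 (pos 4,5,6,7,12,13,14,15): 0⊕1⊕1⊕0⊕0⊕1⊕0⊕1 = 0
s8 (pos 8,9,10,11,12,13,14,15): 0⊕0⊕0⊕1⊕0⊕1⊕0⊕1 = 1
Syndrome s8…s1 = 1001 → error at position 9.
Flip position 9: 110011000010101 → 110011001010101

110011001010101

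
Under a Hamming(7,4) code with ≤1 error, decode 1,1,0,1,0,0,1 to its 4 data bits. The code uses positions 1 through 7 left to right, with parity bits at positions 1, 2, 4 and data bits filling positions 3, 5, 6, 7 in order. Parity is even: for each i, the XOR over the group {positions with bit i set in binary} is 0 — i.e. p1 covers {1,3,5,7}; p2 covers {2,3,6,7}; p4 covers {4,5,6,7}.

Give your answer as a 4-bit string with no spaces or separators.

0001

s1 (pos 1,3,5,7): 1⊕0⊕0⊕1 = 0
s2 (pos 2,3,6,7): 1⊕0⊕0⊕1 = 0
s4 (pos 4,5,6,7): 1⊕0⊕0⊕1 = 0
Syndrome s4…s1 = 000 → no error.
Read data bits from positions 3,5,6,7: 0001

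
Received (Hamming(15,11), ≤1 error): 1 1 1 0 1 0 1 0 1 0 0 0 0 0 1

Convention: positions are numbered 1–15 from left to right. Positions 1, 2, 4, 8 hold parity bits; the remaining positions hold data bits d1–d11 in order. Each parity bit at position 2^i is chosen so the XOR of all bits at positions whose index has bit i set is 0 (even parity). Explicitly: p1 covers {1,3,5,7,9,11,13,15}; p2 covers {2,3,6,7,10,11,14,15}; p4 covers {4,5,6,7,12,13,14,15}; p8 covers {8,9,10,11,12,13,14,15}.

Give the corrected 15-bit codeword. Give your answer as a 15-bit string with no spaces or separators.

s1 (pos 1,3,5,7,9,11,13,15): 1⊕1⊕1⊕1⊕1⊕0⊕0⊕1 = 0
s2 (pos 2,3,6,7,10,11,14,15): 1⊕1⊕0⊕1⊕0⊕0⊕0⊕1 = 0
s4 (pos 4,5,6,7,12,13,14,15): 0⊕1⊕0⊕1⊕0⊕0⊕0⊕1 = 1
s8 (pos 8,9,10,11,12,13,14,15): 0⊕1⊕0⊕0⊕0⊕0⊕0⊕1 = 0
Syndrome s8…s1 = 0100 → error at position 4.
Flip position 4: 111010101000001 → 111110101000001

111110101000001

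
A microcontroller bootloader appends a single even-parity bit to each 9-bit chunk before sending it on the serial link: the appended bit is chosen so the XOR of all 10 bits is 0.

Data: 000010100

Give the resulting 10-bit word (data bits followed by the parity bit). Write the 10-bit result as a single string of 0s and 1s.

XOR of the 9 data bits: 0⊕0⊕0⊕0⊕1⊕0⊕1⊕0⊕0 = 0
Parity bit = 0 (so all 10 bits XOR to 0).

0000101000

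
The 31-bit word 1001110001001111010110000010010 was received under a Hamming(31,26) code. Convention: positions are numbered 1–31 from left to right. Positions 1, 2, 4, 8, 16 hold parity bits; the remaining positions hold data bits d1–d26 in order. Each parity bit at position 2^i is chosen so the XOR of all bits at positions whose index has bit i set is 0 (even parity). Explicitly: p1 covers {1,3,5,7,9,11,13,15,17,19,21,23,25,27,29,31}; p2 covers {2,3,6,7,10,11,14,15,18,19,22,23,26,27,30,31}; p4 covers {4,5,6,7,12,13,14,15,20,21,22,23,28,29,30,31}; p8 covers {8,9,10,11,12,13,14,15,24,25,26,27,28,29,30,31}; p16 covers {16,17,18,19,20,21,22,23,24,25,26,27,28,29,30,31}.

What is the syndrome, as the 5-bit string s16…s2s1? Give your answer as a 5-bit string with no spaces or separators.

s1 (pos 1,3,5,7,9,11,13,15,17,19,21,23,25,27,29,31): 1⊕0⊕1⊕0⊕0⊕0⊕1⊕1⊕0⊕0⊕1⊕0⊕0⊕1⊕0⊕0 = 0
s2 (pos 2,3,6,7,10,11,14,15,18,19,22,23,26,27,30,31): 0⊕0⊕1⊕0⊕1⊕0⊕1⊕1⊕1⊕0⊕0⊕0⊕0⊕1⊕1⊕0 = 1
s4 (pos 4,5,6,7,12,13,14,15,20,21,22,23,28,29,30,31): 1⊕1⊕1⊕0⊕0⊕1⊕1⊕1⊕1⊕1⊕0⊕0⊕0⊕0⊕1⊕0 = 1
s8 (pos 8,9,10,11,12,13,14,15,24,25,26,27,28,29,30,31): 0⊕0⊕1⊕0⊕0⊕1⊕1⊕1⊕0⊕0⊕0⊕1⊕0⊕0⊕1⊕0 = 0
s16 (pos 16,17,18,19,20,21,22,23,24,25,26,27,28,29,30,31): 1⊕0⊕1⊕0⊕1⊕1⊕0⊕0⊕0⊕0⊕0⊕1⊕0⊕0⊕1⊕0 = 0
Syndrome s16…s1 = 00110 → error at position 6.

00110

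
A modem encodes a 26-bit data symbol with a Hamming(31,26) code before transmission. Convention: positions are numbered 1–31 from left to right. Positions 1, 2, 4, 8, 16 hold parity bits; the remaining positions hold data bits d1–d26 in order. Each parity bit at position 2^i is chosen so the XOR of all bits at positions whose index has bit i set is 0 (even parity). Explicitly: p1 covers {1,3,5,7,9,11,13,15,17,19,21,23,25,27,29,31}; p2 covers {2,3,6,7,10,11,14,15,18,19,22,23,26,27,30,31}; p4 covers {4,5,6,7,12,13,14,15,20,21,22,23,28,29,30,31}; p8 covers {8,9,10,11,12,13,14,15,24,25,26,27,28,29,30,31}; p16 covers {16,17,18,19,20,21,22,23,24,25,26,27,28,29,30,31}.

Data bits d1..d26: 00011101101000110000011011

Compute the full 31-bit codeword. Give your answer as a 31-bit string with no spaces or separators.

Place data at non-parity positions: p1 p2 0 p4 0 0 1 p8 1 1 0 1 1 0 1 p16 0 0 0 1 1 0 0 0 0 0 1 1 0 1 1
p1 (pos 1,3,5,7,9,11,13,15,17,19,21,23,25,27,29,31): XOR of data positions = 0⊕0⊕1⊕1⊕0⊕1⊕1⊕0⊕0⊕1⊕0⊕0⊕1⊕0⊕1 = 1
p2 (pos 2,3,6,7,10,11,14,15,18,19,22,23,26,27,30,31): XOR of data positions = 0⊕0⊕1⊕1⊕0⊕0⊕1⊕0⊕0⊕0⊕0⊕0⊕1⊕1⊕1 = 0
p4 (pos 4,5,6,7,12,13,14,15,20,21,22,23,28,29,30,31): XOR of data positions = 0⊕0⊕1⊕1⊕1⊕0⊕1⊕1⊕1⊕0⊕0⊕1⊕0⊕1⊕1 = 1
p8 (pos 8,9,10,11,12,13,14,15,24,25,26,27,28,29,30,31): XOR of data positions = 1⊕1⊕0⊕1⊕1⊕0⊕1⊕0⊕0⊕0⊕1⊕1⊕0⊕1⊕1 = 1
p16 (pos 16,17,18,19,20,21,22,23,24,25,26,27,28,29,30,31): XOR of data positions = 0⊕0⊕0⊕1⊕1⊕0⊕0⊕0⊕0⊕0⊕1⊕1⊕0⊕1⊕1 = 0
Codeword: 1001001111011010000110000011011

1001001111011010000110000011011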